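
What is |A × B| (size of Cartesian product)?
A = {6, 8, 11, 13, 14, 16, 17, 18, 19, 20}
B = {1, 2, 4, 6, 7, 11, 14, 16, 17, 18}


Set A = {6, 8, 11, 13, 14, 16, 17, 18, 19, 20} has 10 elements.
Set B = {1, 2, 4, 6, 7, 11, 14, 16, 17, 18} has 10 elements.
|A × B| = |A| × |B| = 10 × 10 = 100

100


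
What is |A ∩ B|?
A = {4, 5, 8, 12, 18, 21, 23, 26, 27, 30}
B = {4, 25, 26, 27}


Set A = {4, 5, 8, 12, 18, 21, 23, 26, 27, 30}
Set B = {4, 25, 26, 27}
A ∩ B = {4, 26, 27}
|A ∩ B| = 3

3


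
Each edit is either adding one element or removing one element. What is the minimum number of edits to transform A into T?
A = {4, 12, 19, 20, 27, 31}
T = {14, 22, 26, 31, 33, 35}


Set A = {4, 12, 19, 20, 27, 31}
Set T = {14, 22, 26, 31, 33, 35}
Elements to remove from A (in A, not in T): {4, 12, 19, 20, 27} → 5 removals
Elements to add to A (in T, not in A): {14, 22, 26, 33, 35} → 5 additions
Total edits = 5 + 5 = 10

10


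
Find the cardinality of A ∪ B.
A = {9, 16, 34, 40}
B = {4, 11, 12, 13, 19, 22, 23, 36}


Set A = {9, 16, 34, 40}, |A| = 4
Set B = {4, 11, 12, 13, 19, 22, 23, 36}, |B| = 8
A ∩ B = {}, |A ∩ B| = 0
|A ∪ B| = |A| + |B| - |A ∩ B| = 4 + 8 - 0 = 12

12


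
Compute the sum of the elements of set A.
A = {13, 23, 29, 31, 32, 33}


Set A = {13, 23, 29, 31, 32, 33}
Sum = 13 + 23 + 29 + 31 + 32 + 33 = 161

161


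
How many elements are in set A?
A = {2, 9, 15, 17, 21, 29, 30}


Set A = {2, 9, 15, 17, 21, 29, 30}
Listing elements: 2, 9, 15, 17, 21, 29, 30
Counting: 7 elements
|A| = 7

7


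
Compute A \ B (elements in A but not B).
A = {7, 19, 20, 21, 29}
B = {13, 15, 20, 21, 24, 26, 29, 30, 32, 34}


Set A = {7, 19, 20, 21, 29}
Set B = {13, 15, 20, 21, 24, 26, 29, 30, 32, 34}
A \ B includes elements in A that are not in B.
Check each element of A:
7 (not in B, keep), 19 (not in B, keep), 20 (in B, remove), 21 (in B, remove), 29 (in B, remove)
A \ B = {7, 19}

{7, 19}


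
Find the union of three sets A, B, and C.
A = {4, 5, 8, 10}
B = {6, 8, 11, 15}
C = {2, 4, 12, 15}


Set A = {4, 5, 8, 10}
Set B = {6, 8, 11, 15}
Set C = {2, 4, 12, 15}
First, A ∪ B = {4, 5, 6, 8, 10, 11, 15}
Then, (A ∪ B) ∪ C = {2, 4, 5, 6, 8, 10, 11, 12, 15}

{2, 4, 5, 6, 8, 10, 11, 12, 15}


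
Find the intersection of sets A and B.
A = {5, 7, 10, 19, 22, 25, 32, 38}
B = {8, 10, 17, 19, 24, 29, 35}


Set A = {5, 7, 10, 19, 22, 25, 32, 38}
Set B = {8, 10, 17, 19, 24, 29, 35}
A ∩ B includes only elements in both sets.
Check each element of A against B:
5 ✗, 7 ✗, 10 ✓, 19 ✓, 22 ✗, 25 ✗, 32 ✗, 38 ✗
A ∩ B = {10, 19}

{10, 19}


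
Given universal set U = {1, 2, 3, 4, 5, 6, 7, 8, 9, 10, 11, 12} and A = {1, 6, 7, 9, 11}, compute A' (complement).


Universal set U = {1, 2, 3, 4, 5, 6, 7, 8, 9, 10, 11, 12}
Set A = {1, 6, 7, 9, 11}
A' = U \ A = elements in U but not in A
Checking each element of U:
1 (in A, exclude), 2 (not in A, include), 3 (not in A, include), 4 (not in A, include), 5 (not in A, include), 6 (in A, exclude), 7 (in A, exclude), 8 (not in A, include), 9 (in A, exclude), 10 (not in A, include), 11 (in A, exclude), 12 (not in A, include)
A' = {2, 3, 4, 5, 8, 10, 12}

{2, 3, 4, 5, 8, 10, 12}


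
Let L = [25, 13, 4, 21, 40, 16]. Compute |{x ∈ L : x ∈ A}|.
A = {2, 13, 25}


Set A = {2, 13, 25}
Candidates: [25, 13, 4, 21, 40, 16]
Check each candidate:
25 ∈ A, 13 ∈ A, 4 ∉ A, 21 ∉ A, 40 ∉ A, 16 ∉ A
Count of candidates in A: 2

2


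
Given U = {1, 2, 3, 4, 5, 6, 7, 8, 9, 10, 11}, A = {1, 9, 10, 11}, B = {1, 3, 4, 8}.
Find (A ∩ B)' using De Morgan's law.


U = {1, 2, 3, 4, 5, 6, 7, 8, 9, 10, 11}
A = {1, 9, 10, 11}, B = {1, 3, 4, 8}
A ∩ B = {1}
(A ∩ B)' = U \ (A ∩ B) = {2, 3, 4, 5, 6, 7, 8, 9, 10, 11}
Verification via A' ∪ B': A' = {2, 3, 4, 5, 6, 7, 8}, B' = {2, 5, 6, 7, 9, 10, 11}
A' ∪ B' = {2, 3, 4, 5, 6, 7, 8, 9, 10, 11} ✓

{2, 3, 4, 5, 6, 7, 8, 9, 10, 11}


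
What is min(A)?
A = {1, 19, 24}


Set A = {1, 19, 24}
Elements in ascending order: 1, 19, 24
The smallest element is 1.

1


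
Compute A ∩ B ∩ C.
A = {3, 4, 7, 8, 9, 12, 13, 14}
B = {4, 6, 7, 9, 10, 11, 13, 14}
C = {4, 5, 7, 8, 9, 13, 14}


Set A = {3, 4, 7, 8, 9, 12, 13, 14}
Set B = {4, 6, 7, 9, 10, 11, 13, 14}
Set C = {4, 5, 7, 8, 9, 13, 14}
First, A ∩ B = {4, 7, 9, 13, 14}
Then, (A ∩ B) ∩ C = {4, 7, 9, 13, 14}

{4, 7, 9, 13, 14}


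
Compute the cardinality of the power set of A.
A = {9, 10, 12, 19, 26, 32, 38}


Set A = {9, 10, 12, 19, 26, 32, 38}
|A| = 7
The power set P(A) contains all subsets of A.
|P(A)| = 2^|A| = 2^7 = 128

128


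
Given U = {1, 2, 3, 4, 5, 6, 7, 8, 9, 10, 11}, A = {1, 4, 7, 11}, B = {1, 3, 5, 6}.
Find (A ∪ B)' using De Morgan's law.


U = {1, 2, 3, 4, 5, 6, 7, 8, 9, 10, 11}
A = {1, 4, 7, 11}, B = {1, 3, 5, 6}
A ∪ B = {1, 3, 4, 5, 6, 7, 11}
(A ∪ B)' = U \ (A ∪ B) = {2, 8, 9, 10}
Verification via A' ∩ B': A' = {2, 3, 5, 6, 8, 9, 10}, B' = {2, 4, 7, 8, 9, 10, 11}
A' ∩ B' = {2, 8, 9, 10} ✓

{2, 8, 9, 10}


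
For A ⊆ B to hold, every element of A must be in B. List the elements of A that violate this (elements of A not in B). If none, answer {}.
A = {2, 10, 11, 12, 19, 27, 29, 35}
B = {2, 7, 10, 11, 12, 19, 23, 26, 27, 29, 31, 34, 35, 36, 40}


Set A = {2, 10, 11, 12, 19, 27, 29, 35}
Set B = {2, 7, 10, 11, 12, 19, 23, 26, 27, 29, 31, 34, 35, 36, 40}
Check each element of A against B:
2 ∈ B, 10 ∈ B, 11 ∈ B, 12 ∈ B, 19 ∈ B, 27 ∈ B, 29 ∈ B, 35 ∈ B
Elements of A not in B: {}

{}


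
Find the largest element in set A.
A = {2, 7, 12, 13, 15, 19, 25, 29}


Set A = {2, 7, 12, 13, 15, 19, 25, 29}
Elements in ascending order: 2, 7, 12, 13, 15, 19, 25, 29
The largest element is 29.

29


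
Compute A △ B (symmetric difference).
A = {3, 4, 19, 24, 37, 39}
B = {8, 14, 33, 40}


Set A = {3, 4, 19, 24, 37, 39}
Set B = {8, 14, 33, 40}
A △ B = (A \ B) ∪ (B \ A)
Elements in A but not B: {3, 4, 19, 24, 37, 39}
Elements in B but not A: {8, 14, 33, 40}
A △ B = {3, 4, 8, 14, 19, 24, 33, 37, 39, 40}

{3, 4, 8, 14, 19, 24, 33, 37, 39, 40}


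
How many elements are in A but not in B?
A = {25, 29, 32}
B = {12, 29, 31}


Set A = {25, 29, 32}
Set B = {12, 29, 31}
A \ B = {25, 32}
|A \ B| = 2

2


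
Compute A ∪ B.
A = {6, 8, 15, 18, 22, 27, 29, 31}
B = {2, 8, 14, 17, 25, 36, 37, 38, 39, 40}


Set A = {6, 8, 15, 18, 22, 27, 29, 31}
Set B = {2, 8, 14, 17, 25, 36, 37, 38, 39, 40}
A ∪ B includes all elements in either set.
Elements from A: {6, 8, 15, 18, 22, 27, 29, 31}
Elements from B not already included: {2, 14, 17, 25, 36, 37, 38, 39, 40}
A ∪ B = {2, 6, 8, 14, 15, 17, 18, 22, 25, 27, 29, 31, 36, 37, 38, 39, 40}

{2, 6, 8, 14, 15, 17, 18, 22, 25, 27, 29, 31, 36, 37, 38, 39, 40}


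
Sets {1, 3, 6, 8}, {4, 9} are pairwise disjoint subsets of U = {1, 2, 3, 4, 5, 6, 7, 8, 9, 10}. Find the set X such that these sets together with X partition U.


U = {1, 2, 3, 4, 5, 6, 7, 8, 9, 10}
Shown blocks: {1, 3, 6, 8}, {4, 9}
A partition's blocks are pairwise disjoint and cover U, so the missing block = U \ (union of shown blocks).
Union of shown blocks: {1, 3, 4, 6, 8, 9}
Missing block = U \ (union) = {2, 5, 7, 10}

{2, 5, 7, 10}


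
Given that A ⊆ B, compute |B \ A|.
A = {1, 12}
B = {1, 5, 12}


Set A = {1, 12}, |A| = 2
Set B = {1, 5, 12}, |B| = 3
Since A ⊆ B: B \ A = {5}
|B| - |A| = 3 - 2 = 1

1


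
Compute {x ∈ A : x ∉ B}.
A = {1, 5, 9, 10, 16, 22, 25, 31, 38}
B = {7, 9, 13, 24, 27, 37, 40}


Set A = {1, 5, 9, 10, 16, 22, 25, 31, 38}
Set B = {7, 9, 13, 24, 27, 37, 40}
Check each element of A against B:
1 ∉ B (include), 5 ∉ B (include), 9 ∈ B, 10 ∉ B (include), 16 ∉ B (include), 22 ∉ B (include), 25 ∉ B (include), 31 ∉ B (include), 38 ∉ B (include)
Elements of A not in B: {1, 5, 10, 16, 22, 25, 31, 38}

{1, 5, 10, 16, 22, 25, 31, 38}


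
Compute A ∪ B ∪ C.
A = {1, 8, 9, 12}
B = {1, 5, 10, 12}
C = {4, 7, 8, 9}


Set A = {1, 8, 9, 12}
Set B = {1, 5, 10, 12}
Set C = {4, 7, 8, 9}
First, A ∪ B = {1, 5, 8, 9, 10, 12}
Then, (A ∪ B) ∪ C = {1, 4, 5, 7, 8, 9, 10, 12}

{1, 4, 5, 7, 8, 9, 10, 12}


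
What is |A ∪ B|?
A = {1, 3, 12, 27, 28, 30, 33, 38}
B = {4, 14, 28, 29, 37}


Set A = {1, 3, 12, 27, 28, 30, 33, 38}, |A| = 8
Set B = {4, 14, 28, 29, 37}, |B| = 5
A ∩ B = {28}, |A ∩ B| = 1
|A ∪ B| = |A| + |B| - |A ∩ B| = 8 + 5 - 1 = 12

12


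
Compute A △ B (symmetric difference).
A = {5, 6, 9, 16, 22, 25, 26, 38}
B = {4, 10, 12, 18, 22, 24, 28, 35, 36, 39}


Set A = {5, 6, 9, 16, 22, 25, 26, 38}
Set B = {4, 10, 12, 18, 22, 24, 28, 35, 36, 39}
A △ B = (A \ B) ∪ (B \ A)
Elements in A but not B: {5, 6, 9, 16, 25, 26, 38}
Elements in B but not A: {4, 10, 12, 18, 24, 28, 35, 36, 39}
A △ B = {4, 5, 6, 9, 10, 12, 16, 18, 24, 25, 26, 28, 35, 36, 38, 39}

{4, 5, 6, 9, 10, 12, 16, 18, 24, 25, 26, 28, 35, 36, 38, 39}


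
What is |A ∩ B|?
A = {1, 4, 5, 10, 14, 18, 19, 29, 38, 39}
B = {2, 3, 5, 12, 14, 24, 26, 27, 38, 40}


Set A = {1, 4, 5, 10, 14, 18, 19, 29, 38, 39}
Set B = {2, 3, 5, 12, 14, 24, 26, 27, 38, 40}
A ∩ B = {5, 14, 38}
|A ∩ B| = 3

3


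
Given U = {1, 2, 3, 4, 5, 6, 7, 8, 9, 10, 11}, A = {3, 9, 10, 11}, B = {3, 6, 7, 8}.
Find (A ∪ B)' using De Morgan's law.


U = {1, 2, 3, 4, 5, 6, 7, 8, 9, 10, 11}
A = {3, 9, 10, 11}, B = {3, 6, 7, 8}
A ∪ B = {3, 6, 7, 8, 9, 10, 11}
(A ∪ B)' = U \ (A ∪ B) = {1, 2, 4, 5}
Verification via A' ∩ B': A' = {1, 2, 4, 5, 6, 7, 8}, B' = {1, 2, 4, 5, 9, 10, 11}
A' ∩ B' = {1, 2, 4, 5} ✓

{1, 2, 4, 5}


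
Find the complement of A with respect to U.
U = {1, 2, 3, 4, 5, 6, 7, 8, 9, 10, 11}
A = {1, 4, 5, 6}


Universal set U = {1, 2, 3, 4, 5, 6, 7, 8, 9, 10, 11}
Set A = {1, 4, 5, 6}
A' = U \ A = elements in U but not in A
Checking each element of U:
1 (in A, exclude), 2 (not in A, include), 3 (not in A, include), 4 (in A, exclude), 5 (in A, exclude), 6 (in A, exclude), 7 (not in A, include), 8 (not in A, include), 9 (not in A, include), 10 (not in A, include), 11 (not in A, include)
A' = {2, 3, 7, 8, 9, 10, 11}

{2, 3, 7, 8, 9, 10, 11}


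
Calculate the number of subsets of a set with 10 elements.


The set has 10 elements.
The power set contains all possible subsets.
|P(A)| = 2^|A| = 2^10 = 1024

1024


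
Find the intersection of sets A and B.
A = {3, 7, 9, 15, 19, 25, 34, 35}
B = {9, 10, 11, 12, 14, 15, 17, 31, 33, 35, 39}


Set A = {3, 7, 9, 15, 19, 25, 34, 35}
Set B = {9, 10, 11, 12, 14, 15, 17, 31, 33, 35, 39}
A ∩ B includes only elements in both sets.
Check each element of A against B:
3 ✗, 7 ✗, 9 ✓, 15 ✓, 19 ✗, 25 ✗, 34 ✗, 35 ✓
A ∩ B = {9, 15, 35}

{9, 15, 35}


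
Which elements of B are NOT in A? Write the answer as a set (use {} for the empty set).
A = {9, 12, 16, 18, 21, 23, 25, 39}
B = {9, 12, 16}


Set A = {9, 12, 16, 18, 21, 23, 25, 39}
Set B = {9, 12, 16}
Check each element of B against A:
9 ∈ A, 12 ∈ A, 16 ∈ A
Elements of B not in A: {}

{}


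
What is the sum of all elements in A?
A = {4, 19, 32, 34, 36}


Set A = {4, 19, 32, 34, 36}
Sum = 4 + 19 + 32 + 34 + 36 = 125

125


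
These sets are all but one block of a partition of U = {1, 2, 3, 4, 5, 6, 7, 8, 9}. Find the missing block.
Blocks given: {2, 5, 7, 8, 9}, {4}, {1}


U = {1, 2, 3, 4, 5, 6, 7, 8, 9}
Shown blocks: {2, 5, 7, 8, 9}, {4}, {1}
A partition's blocks are pairwise disjoint and cover U, so the missing block = U \ (union of shown blocks).
Union of shown blocks: {1, 2, 4, 5, 7, 8, 9}
Missing block = U \ (union) = {3, 6}

{3, 6}


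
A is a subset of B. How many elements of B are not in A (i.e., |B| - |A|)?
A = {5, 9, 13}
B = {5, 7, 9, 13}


Set A = {5, 9, 13}, |A| = 3
Set B = {5, 7, 9, 13}, |B| = 4
Since A ⊆ B: B \ A = {7}
|B| - |A| = 4 - 3 = 1

1


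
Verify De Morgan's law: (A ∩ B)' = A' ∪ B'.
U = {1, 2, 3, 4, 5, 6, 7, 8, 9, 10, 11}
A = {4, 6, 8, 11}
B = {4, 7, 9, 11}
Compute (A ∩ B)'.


U = {1, 2, 3, 4, 5, 6, 7, 8, 9, 10, 11}
A = {4, 6, 8, 11}, B = {4, 7, 9, 11}
A ∩ B = {4, 11}
(A ∩ B)' = U \ (A ∩ B) = {1, 2, 3, 5, 6, 7, 8, 9, 10}
Verification via A' ∪ B': A' = {1, 2, 3, 5, 7, 9, 10}, B' = {1, 2, 3, 5, 6, 8, 10}
A' ∪ B' = {1, 2, 3, 5, 6, 7, 8, 9, 10} ✓

{1, 2, 3, 5, 6, 7, 8, 9, 10}


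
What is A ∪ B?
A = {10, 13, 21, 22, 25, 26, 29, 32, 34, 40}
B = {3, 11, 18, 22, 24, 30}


Set A = {10, 13, 21, 22, 25, 26, 29, 32, 34, 40}
Set B = {3, 11, 18, 22, 24, 30}
A ∪ B includes all elements in either set.
Elements from A: {10, 13, 21, 22, 25, 26, 29, 32, 34, 40}
Elements from B not already included: {3, 11, 18, 24, 30}
A ∪ B = {3, 10, 11, 13, 18, 21, 22, 24, 25, 26, 29, 30, 32, 34, 40}

{3, 10, 11, 13, 18, 21, 22, 24, 25, 26, 29, 30, 32, 34, 40}


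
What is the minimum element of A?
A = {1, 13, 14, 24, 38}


Set A = {1, 13, 14, 24, 38}
Elements in ascending order: 1, 13, 14, 24, 38
The smallest element is 1.

1


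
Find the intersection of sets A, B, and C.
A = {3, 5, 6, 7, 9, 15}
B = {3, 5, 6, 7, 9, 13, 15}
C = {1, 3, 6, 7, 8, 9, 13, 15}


Set A = {3, 5, 6, 7, 9, 15}
Set B = {3, 5, 6, 7, 9, 13, 15}
Set C = {1, 3, 6, 7, 8, 9, 13, 15}
First, A ∩ B = {3, 5, 6, 7, 9, 15}
Then, (A ∩ B) ∩ C = {3, 6, 7, 9, 15}

{3, 6, 7, 9, 15}


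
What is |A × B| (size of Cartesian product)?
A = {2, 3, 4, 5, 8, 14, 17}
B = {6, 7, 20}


Set A = {2, 3, 4, 5, 8, 14, 17} has 7 elements.
Set B = {6, 7, 20} has 3 elements.
|A × B| = |A| × |B| = 7 × 3 = 21

21


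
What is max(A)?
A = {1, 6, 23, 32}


Set A = {1, 6, 23, 32}
Elements in ascending order: 1, 6, 23, 32
The largest element is 32.

32


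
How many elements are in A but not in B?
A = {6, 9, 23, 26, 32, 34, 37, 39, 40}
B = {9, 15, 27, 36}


Set A = {6, 9, 23, 26, 32, 34, 37, 39, 40}
Set B = {9, 15, 27, 36}
A \ B = {6, 23, 26, 32, 34, 37, 39, 40}
|A \ B| = 8

8


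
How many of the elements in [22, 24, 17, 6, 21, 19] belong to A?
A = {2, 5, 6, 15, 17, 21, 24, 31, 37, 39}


Set A = {2, 5, 6, 15, 17, 21, 24, 31, 37, 39}
Candidates: [22, 24, 17, 6, 21, 19]
Check each candidate:
22 ∉ A, 24 ∈ A, 17 ∈ A, 6 ∈ A, 21 ∈ A, 19 ∉ A
Count of candidates in A: 4

4


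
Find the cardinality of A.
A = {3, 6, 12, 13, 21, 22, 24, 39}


Set A = {3, 6, 12, 13, 21, 22, 24, 39}
Listing elements: 3, 6, 12, 13, 21, 22, 24, 39
Counting: 8 elements
|A| = 8

8


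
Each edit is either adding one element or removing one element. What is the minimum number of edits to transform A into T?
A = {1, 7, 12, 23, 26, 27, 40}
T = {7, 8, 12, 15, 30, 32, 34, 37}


Set A = {1, 7, 12, 23, 26, 27, 40}
Set T = {7, 8, 12, 15, 30, 32, 34, 37}
Elements to remove from A (in A, not in T): {1, 23, 26, 27, 40} → 5 removals
Elements to add to A (in T, not in A): {8, 15, 30, 32, 34, 37} → 6 additions
Total edits = 5 + 6 = 11

11


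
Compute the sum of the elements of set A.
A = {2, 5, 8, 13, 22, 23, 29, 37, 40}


Set A = {2, 5, 8, 13, 22, 23, 29, 37, 40}
Sum = 2 + 5 + 8 + 13 + 22 + 23 + 29 + 37 + 40 = 179

179


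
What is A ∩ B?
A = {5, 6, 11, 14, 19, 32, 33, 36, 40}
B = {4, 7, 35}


Set A = {5, 6, 11, 14, 19, 32, 33, 36, 40}
Set B = {4, 7, 35}
A ∩ B includes only elements in both sets.
Check each element of A against B:
5 ✗, 6 ✗, 11 ✗, 14 ✗, 19 ✗, 32 ✗, 33 ✗, 36 ✗, 40 ✗
A ∩ B = {}

{}


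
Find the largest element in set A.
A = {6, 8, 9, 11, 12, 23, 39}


Set A = {6, 8, 9, 11, 12, 23, 39}
Elements in ascending order: 6, 8, 9, 11, 12, 23, 39
The largest element is 39.

39


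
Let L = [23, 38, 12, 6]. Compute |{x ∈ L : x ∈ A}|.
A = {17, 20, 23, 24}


Set A = {17, 20, 23, 24}
Candidates: [23, 38, 12, 6]
Check each candidate:
23 ∈ A, 38 ∉ A, 12 ∉ A, 6 ∉ A
Count of candidates in A: 1

1


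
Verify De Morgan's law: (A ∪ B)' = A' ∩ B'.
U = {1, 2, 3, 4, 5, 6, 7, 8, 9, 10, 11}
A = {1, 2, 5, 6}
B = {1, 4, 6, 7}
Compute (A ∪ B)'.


U = {1, 2, 3, 4, 5, 6, 7, 8, 9, 10, 11}
A = {1, 2, 5, 6}, B = {1, 4, 6, 7}
A ∪ B = {1, 2, 4, 5, 6, 7}
(A ∪ B)' = U \ (A ∪ B) = {3, 8, 9, 10, 11}
Verification via A' ∩ B': A' = {3, 4, 7, 8, 9, 10, 11}, B' = {2, 3, 5, 8, 9, 10, 11}
A' ∩ B' = {3, 8, 9, 10, 11} ✓

{3, 8, 9, 10, 11}


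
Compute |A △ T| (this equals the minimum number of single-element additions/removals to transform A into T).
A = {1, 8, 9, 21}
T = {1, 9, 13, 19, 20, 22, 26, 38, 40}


Set A = {1, 8, 9, 21}
Set T = {1, 9, 13, 19, 20, 22, 26, 38, 40}
Elements to remove from A (in A, not in T): {8, 21} → 2 removals
Elements to add to A (in T, not in A): {13, 19, 20, 22, 26, 38, 40} → 7 additions
Total edits = 2 + 7 = 9

9


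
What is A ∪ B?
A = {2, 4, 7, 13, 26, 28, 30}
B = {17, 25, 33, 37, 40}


Set A = {2, 4, 7, 13, 26, 28, 30}
Set B = {17, 25, 33, 37, 40}
A ∪ B includes all elements in either set.
Elements from A: {2, 4, 7, 13, 26, 28, 30}
Elements from B not already included: {17, 25, 33, 37, 40}
A ∪ B = {2, 4, 7, 13, 17, 25, 26, 28, 30, 33, 37, 40}

{2, 4, 7, 13, 17, 25, 26, 28, 30, 33, 37, 40}


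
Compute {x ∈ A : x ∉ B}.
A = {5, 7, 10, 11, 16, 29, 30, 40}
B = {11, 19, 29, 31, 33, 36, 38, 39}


Set A = {5, 7, 10, 11, 16, 29, 30, 40}
Set B = {11, 19, 29, 31, 33, 36, 38, 39}
Check each element of A against B:
5 ∉ B (include), 7 ∉ B (include), 10 ∉ B (include), 11 ∈ B, 16 ∉ B (include), 29 ∈ B, 30 ∉ B (include), 40 ∉ B (include)
Elements of A not in B: {5, 7, 10, 16, 30, 40}

{5, 7, 10, 16, 30, 40}


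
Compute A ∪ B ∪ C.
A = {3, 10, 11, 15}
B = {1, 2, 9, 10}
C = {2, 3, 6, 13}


Set A = {3, 10, 11, 15}
Set B = {1, 2, 9, 10}
Set C = {2, 3, 6, 13}
First, A ∪ B = {1, 2, 3, 9, 10, 11, 15}
Then, (A ∪ B) ∪ C = {1, 2, 3, 6, 9, 10, 11, 13, 15}

{1, 2, 3, 6, 9, 10, 11, 13, 15}


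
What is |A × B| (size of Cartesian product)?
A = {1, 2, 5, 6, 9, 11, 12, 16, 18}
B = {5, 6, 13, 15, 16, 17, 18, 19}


Set A = {1, 2, 5, 6, 9, 11, 12, 16, 18} has 9 elements.
Set B = {5, 6, 13, 15, 16, 17, 18, 19} has 8 elements.
|A × B| = |A| × |B| = 9 × 8 = 72

72


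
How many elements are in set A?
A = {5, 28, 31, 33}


Set A = {5, 28, 31, 33}
Listing elements: 5, 28, 31, 33
Counting: 4 elements
|A| = 4

4


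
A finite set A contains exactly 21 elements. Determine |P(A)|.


The set has 21 elements.
The power set contains all possible subsets.
|P(A)| = 2^|A| = 2^21 = 2097152

2097152


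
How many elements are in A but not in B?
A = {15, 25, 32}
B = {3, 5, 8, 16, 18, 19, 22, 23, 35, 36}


Set A = {15, 25, 32}
Set B = {3, 5, 8, 16, 18, 19, 22, 23, 35, 36}
A \ B = {15, 25, 32}
|A \ B| = 3

3


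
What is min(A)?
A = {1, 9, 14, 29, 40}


Set A = {1, 9, 14, 29, 40}
Elements in ascending order: 1, 9, 14, 29, 40
The smallest element is 1.

1


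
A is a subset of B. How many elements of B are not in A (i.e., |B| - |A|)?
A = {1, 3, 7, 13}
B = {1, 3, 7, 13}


Set A = {1, 3, 7, 13}, |A| = 4
Set B = {1, 3, 7, 13}, |B| = 4
Since A ⊆ B: B \ A = {}
|B| - |A| = 4 - 4 = 0

0


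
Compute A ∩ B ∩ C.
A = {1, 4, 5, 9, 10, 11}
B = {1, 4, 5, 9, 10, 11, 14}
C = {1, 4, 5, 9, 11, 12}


Set A = {1, 4, 5, 9, 10, 11}
Set B = {1, 4, 5, 9, 10, 11, 14}
Set C = {1, 4, 5, 9, 11, 12}
First, A ∩ B = {1, 4, 5, 9, 10, 11}
Then, (A ∩ B) ∩ C = {1, 4, 5, 9, 11}

{1, 4, 5, 9, 11}


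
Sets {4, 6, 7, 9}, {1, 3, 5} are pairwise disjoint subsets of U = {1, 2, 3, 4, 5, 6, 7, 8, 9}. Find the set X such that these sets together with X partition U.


U = {1, 2, 3, 4, 5, 6, 7, 8, 9}
Shown blocks: {4, 6, 7, 9}, {1, 3, 5}
A partition's blocks are pairwise disjoint and cover U, so the missing block = U \ (union of shown blocks).
Union of shown blocks: {1, 3, 4, 5, 6, 7, 9}
Missing block = U \ (union) = {2, 8}

{2, 8}


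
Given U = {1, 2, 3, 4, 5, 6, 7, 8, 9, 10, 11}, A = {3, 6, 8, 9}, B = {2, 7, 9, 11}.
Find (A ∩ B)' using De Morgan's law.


U = {1, 2, 3, 4, 5, 6, 7, 8, 9, 10, 11}
A = {3, 6, 8, 9}, B = {2, 7, 9, 11}
A ∩ B = {9}
(A ∩ B)' = U \ (A ∩ B) = {1, 2, 3, 4, 5, 6, 7, 8, 10, 11}
Verification via A' ∪ B': A' = {1, 2, 4, 5, 7, 10, 11}, B' = {1, 3, 4, 5, 6, 8, 10}
A' ∪ B' = {1, 2, 3, 4, 5, 6, 7, 8, 10, 11} ✓

{1, 2, 3, 4, 5, 6, 7, 8, 10, 11}


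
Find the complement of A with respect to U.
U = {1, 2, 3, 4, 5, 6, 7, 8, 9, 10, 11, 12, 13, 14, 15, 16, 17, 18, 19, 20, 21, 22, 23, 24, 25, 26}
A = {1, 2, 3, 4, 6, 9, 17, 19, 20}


Universal set U = {1, 2, 3, 4, 5, 6, 7, 8, 9, 10, 11, 12, 13, 14, 15, 16, 17, 18, 19, 20, 21, 22, 23, 24, 25, 26}
Set A = {1, 2, 3, 4, 6, 9, 17, 19, 20}
A' = U \ A = elements in U but not in A
Checking each element of U:
1 (in A, exclude), 2 (in A, exclude), 3 (in A, exclude), 4 (in A, exclude), 5 (not in A, include), 6 (in A, exclude), 7 (not in A, include), 8 (not in A, include), 9 (in A, exclude), 10 (not in A, include), 11 (not in A, include), 12 (not in A, include), 13 (not in A, include), 14 (not in A, include), 15 (not in A, include), 16 (not in A, include), 17 (in A, exclude), 18 (not in A, include), 19 (in A, exclude), 20 (in A, exclude), 21 (not in A, include), 22 (not in A, include), 23 (not in A, include), 24 (not in A, include), 25 (not in A, include), 26 (not in A, include)
A' = {5, 7, 8, 10, 11, 12, 13, 14, 15, 16, 18, 21, 22, 23, 24, 25, 26}

{5, 7, 8, 10, 11, 12, 13, 14, 15, 16, 18, 21, 22, 23, 24, 25, 26}


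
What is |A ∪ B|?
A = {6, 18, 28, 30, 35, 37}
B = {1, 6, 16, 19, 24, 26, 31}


Set A = {6, 18, 28, 30, 35, 37}, |A| = 6
Set B = {1, 6, 16, 19, 24, 26, 31}, |B| = 7
A ∩ B = {6}, |A ∩ B| = 1
|A ∪ B| = |A| + |B| - |A ∩ B| = 6 + 7 - 1 = 12

12


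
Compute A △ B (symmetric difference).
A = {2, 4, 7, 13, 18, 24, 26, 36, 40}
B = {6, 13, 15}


Set A = {2, 4, 7, 13, 18, 24, 26, 36, 40}
Set B = {6, 13, 15}
A △ B = (A \ B) ∪ (B \ A)
Elements in A but not B: {2, 4, 7, 18, 24, 26, 36, 40}
Elements in B but not A: {6, 15}
A △ B = {2, 4, 6, 7, 15, 18, 24, 26, 36, 40}

{2, 4, 6, 7, 15, 18, 24, 26, 36, 40}


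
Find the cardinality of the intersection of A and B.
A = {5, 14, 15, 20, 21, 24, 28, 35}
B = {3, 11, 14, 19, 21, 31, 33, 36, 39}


Set A = {5, 14, 15, 20, 21, 24, 28, 35}
Set B = {3, 11, 14, 19, 21, 31, 33, 36, 39}
A ∩ B = {14, 21}
|A ∩ B| = 2

2


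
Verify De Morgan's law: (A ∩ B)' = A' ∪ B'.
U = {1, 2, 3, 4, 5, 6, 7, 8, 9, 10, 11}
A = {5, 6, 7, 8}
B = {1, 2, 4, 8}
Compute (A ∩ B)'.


U = {1, 2, 3, 4, 5, 6, 7, 8, 9, 10, 11}
A = {5, 6, 7, 8}, B = {1, 2, 4, 8}
A ∩ B = {8}
(A ∩ B)' = U \ (A ∩ B) = {1, 2, 3, 4, 5, 6, 7, 9, 10, 11}
Verification via A' ∪ B': A' = {1, 2, 3, 4, 9, 10, 11}, B' = {3, 5, 6, 7, 9, 10, 11}
A' ∪ B' = {1, 2, 3, 4, 5, 6, 7, 9, 10, 11} ✓

{1, 2, 3, 4, 5, 6, 7, 9, 10, 11}


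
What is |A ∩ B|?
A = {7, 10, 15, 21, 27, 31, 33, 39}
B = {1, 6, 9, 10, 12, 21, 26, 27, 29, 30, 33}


Set A = {7, 10, 15, 21, 27, 31, 33, 39}
Set B = {1, 6, 9, 10, 12, 21, 26, 27, 29, 30, 33}
A ∩ B = {10, 21, 27, 33}
|A ∩ B| = 4

4


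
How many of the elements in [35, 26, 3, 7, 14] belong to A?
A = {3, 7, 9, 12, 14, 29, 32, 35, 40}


Set A = {3, 7, 9, 12, 14, 29, 32, 35, 40}
Candidates: [35, 26, 3, 7, 14]
Check each candidate:
35 ∈ A, 26 ∉ A, 3 ∈ A, 7 ∈ A, 14 ∈ A
Count of candidates in A: 4

4


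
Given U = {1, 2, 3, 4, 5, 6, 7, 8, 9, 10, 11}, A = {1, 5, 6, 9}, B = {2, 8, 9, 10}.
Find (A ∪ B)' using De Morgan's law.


U = {1, 2, 3, 4, 5, 6, 7, 8, 9, 10, 11}
A = {1, 5, 6, 9}, B = {2, 8, 9, 10}
A ∪ B = {1, 2, 5, 6, 8, 9, 10}
(A ∪ B)' = U \ (A ∪ B) = {3, 4, 7, 11}
Verification via A' ∩ B': A' = {2, 3, 4, 7, 8, 10, 11}, B' = {1, 3, 4, 5, 6, 7, 11}
A' ∩ B' = {3, 4, 7, 11} ✓

{3, 4, 7, 11}


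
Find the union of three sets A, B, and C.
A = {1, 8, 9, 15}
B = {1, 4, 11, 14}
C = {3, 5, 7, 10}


Set A = {1, 8, 9, 15}
Set B = {1, 4, 11, 14}
Set C = {3, 5, 7, 10}
First, A ∪ B = {1, 4, 8, 9, 11, 14, 15}
Then, (A ∪ B) ∪ C = {1, 3, 4, 5, 7, 8, 9, 10, 11, 14, 15}

{1, 3, 4, 5, 7, 8, 9, 10, 11, 14, 15}


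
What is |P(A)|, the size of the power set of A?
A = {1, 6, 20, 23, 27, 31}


Set A = {1, 6, 20, 23, 27, 31}
|A| = 6
The power set P(A) contains all subsets of A.
|P(A)| = 2^|A| = 2^6 = 64

64


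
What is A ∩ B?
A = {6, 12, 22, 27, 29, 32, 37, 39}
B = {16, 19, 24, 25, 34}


Set A = {6, 12, 22, 27, 29, 32, 37, 39}
Set B = {16, 19, 24, 25, 34}
A ∩ B includes only elements in both sets.
Check each element of A against B:
6 ✗, 12 ✗, 22 ✗, 27 ✗, 29 ✗, 32 ✗, 37 ✗, 39 ✗
A ∩ B = {}

{}


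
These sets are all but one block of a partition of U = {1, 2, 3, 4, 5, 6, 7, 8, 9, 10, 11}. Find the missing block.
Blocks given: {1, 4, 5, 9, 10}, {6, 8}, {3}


U = {1, 2, 3, 4, 5, 6, 7, 8, 9, 10, 11}
Shown blocks: {1, 4, 5, 9, 10}, {6, 8}, {3}
A partition's blocks are pairwise disjoint and cover U, so the missing block = U \ (union of shown blocks).
Union of shown blocks: {1, 3, 4, 5, 6, 8, 9, 10}
Missing block = U \ (union) = {2, 7, 11}

{2, 7, 11}


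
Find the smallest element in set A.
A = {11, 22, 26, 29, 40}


Set A = {11, 22, 26, 29, 40}
Elements in ascending order: 11, 22, 26, 29, 40
The smallest element is 11.

11


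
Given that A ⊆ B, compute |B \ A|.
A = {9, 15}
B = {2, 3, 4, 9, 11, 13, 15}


Set A = {9, 15}, |A| = 2
Set B = {2, 3, 4, 9, 11, 13, 15}, |B| = 7
Since A ⊆ B: B \ A = {2, 3, 4, 11, 13}
|B| - |A| = 7 - 2 = 5

5


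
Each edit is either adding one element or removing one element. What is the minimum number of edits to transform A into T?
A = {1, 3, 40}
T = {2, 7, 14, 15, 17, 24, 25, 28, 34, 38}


Set A = {1, 3, 40}
Set T = {2, 7, 14, 15, 17, 24, 25, 28, 34, 38}
Elements to remove from A (in A, not in T): {1, 3, 40} → 3 removals
Elements to add to A (in T, not in A): {2, 7, 14, 15, 17, 24, 25, 28, 34, 38} → 10 additions
Total edits = 3 + 10 = 13

13


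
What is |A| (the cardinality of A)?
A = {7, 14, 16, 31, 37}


Set A = {7, 14, 16, 31, 37}
Listing elements: 7, 14, 16, 31, 37
Counting: 5 elements
|A| = 5

5


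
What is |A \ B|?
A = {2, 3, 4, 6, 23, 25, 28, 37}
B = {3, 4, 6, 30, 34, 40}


Set A = {2, 3, 4, 6, 23, 25, 28, 37}
Set B = {3, 4, 6, 30, 34, 40}
A \ B = {2, 23, 25, 28, 37}
|A \ B| = 5

5


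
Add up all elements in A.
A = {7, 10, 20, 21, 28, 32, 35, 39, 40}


Set A = {7, 10, 20, 21, 28, 32, 35, 39, 40}
Sum = 7 + 10 + 20 + 21 + 28 + 32 + 35 + 39 + 40 = 232

232


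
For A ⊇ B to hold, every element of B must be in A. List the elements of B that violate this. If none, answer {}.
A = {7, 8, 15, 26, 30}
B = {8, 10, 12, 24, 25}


Set A = {7, 8, 15, 26, 30}
Set B = {8, 10, 12, 24, 25}
Check each element of B against A:
8 ∈ A, 10 ∉ A (include), 12 ∉ A (include), 24 ∉ A (include), 25 ∉ A (include)
Elements of B not in A: {10, 12, 24, 25}

{10, 12, 24, 25}


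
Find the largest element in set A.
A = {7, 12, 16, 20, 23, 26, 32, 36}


Set A = {7, 12, 16, 20, 23, 26, 32, 36}
Elements in ascending order: 7, 12, 16, 20, 23, 26, 32, 36
The largest element is 36.

36


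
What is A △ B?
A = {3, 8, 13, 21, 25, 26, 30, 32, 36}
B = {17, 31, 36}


Set A = {3, 8, 13, 21, 25, 26, 30, 32, 36}
Set B = {17, 31, 36}
A △ B = (A \ B) ∪ (B \ A)
Elements in A but not B: {3, 8, 13, 21, 25, 26, 30, 32}
Elements in B but not A: {17, 31}
A △ B = {3, 8, 13, 17, 21, 25, 26, 30, 31, 32}

{3, 8, 13, 17, 21, 25, 26, 30, 31, 32}


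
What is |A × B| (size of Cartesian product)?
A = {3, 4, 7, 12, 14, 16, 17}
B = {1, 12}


Set A = {3, 4, 7, 12, 14, 16, 17} has 7 elements.
Set B = {1, 12} has 2 elements.
|A × B| = |A| × |B| = 7 × 2 = 14

14


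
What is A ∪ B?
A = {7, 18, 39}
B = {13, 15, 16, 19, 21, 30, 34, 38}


Set A = {7, 18, 39}
Set B = {13, 15, 16, 19, 21, 30, 34, 38}
A ∪ B includes all elements in either set.
Elements from A: {7, 18, 39}
Elements from B not already included: {13, 15, 16, 19, 21, 30, 34, 38}
A ∪ B = {7, 13, 15, 16, 18, 19, 21, 30, 34, 38, 39}

{7, 13, 15, 16, 18, 19, 21, 30, 34, 38, 39}


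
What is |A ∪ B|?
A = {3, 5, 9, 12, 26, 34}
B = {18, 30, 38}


Set A = {3, 5, 9, 12, 26, 34}, |A| = 6
Set B = {18, 30, 38}, |B| = 3
A ∩ B = {}, |A ∩ B| = 0
|A ∪ B| = |A| + |B| - |A ∩ B| = 6 + 3 - 0 = 9

9


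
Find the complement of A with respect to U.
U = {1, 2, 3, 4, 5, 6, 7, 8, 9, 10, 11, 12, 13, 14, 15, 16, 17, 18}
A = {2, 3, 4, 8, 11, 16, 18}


Universal set U = {1, 2, 3, 4, 5, 6, 7, 8, 9, 10, 11, 12, 13, 14, 15, 16, 17, 18}
Set A = {2, 3, 4, 8, 11, 16, 18}
A' = U \ A = elements in U but not in A
Checking each element of U:
1 (not in A, include), 2 (in A, exclude), 3 (in A, exclude), 4 (in A, exclude), 5 (not in A, include), 6 (not in A, include), 7 (not in A, include), 8 (in A, exclude), 9 (not in A, include), 10 (not in A, include), 11 (in A, exclude), 12 (not in A, include), 13 (not in A, include), 14 (not in A, include), 15 (not in A, include), 16 (in A, exclude), 17 (not in A, include), 18 (in A, exclude)
A' = {1, 5, 6, 7, 9, 10, 12, 13, 14, 15, 17}

{1, 5, 6, 7, 9, 10, 12, 13, 14, 15, 17}


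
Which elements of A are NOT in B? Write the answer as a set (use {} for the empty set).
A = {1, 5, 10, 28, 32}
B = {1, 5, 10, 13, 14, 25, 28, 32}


Set A = {1, 5, 10, 28, 32}
Set B = {1, 5, 10, 13, 14, 25, 28, 32}
Check each element of A against B:
1 ∈ B, 5 ∈ B, 10 ∈ B, 28 ∈ B, 32 ∈ B
Elements of A not in B: {}

{}


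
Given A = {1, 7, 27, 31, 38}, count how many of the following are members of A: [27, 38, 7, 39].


Set A = {1, 7, 27, 31, 38}
Candidates: [27, 38, 7, 39]
Check each candidate:
27 ∈ A, 38 ∈ A, 7 ∈ A, 39 ∉ A
Count of candidates in A: 3

3


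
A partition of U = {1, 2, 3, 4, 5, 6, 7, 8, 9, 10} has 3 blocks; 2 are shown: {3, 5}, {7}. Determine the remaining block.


U = {1, 2, 3, 4, 5, 6, 7, 8, 9, 10}
Shown blocks: {3, 5}, {7}
A partition's blocks are pairwise disjoint and cover U, so the missing block = U \ (union of shown blocks).
Union of shown blocks: {3, 5, 7}
Missing block = U \ (union) = {1, 2, 4, 6, 8, 9, 10}

{1, 2, 4, 6, 8, 9, 10}


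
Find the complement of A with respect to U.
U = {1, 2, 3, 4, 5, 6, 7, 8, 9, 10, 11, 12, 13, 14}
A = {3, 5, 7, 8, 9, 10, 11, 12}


Universal set U = {1, 2, 3, 4, 5, 6, 7, 8, 9, 10, 11, 12, 13, 14}
Set A = {3, 5, 7, 8, 9, 10, 11, 12}
A' = U \ A = elements in U but not in A
Checking each element of U:
1 (not in A, include), 2 (not in A, include), 3 (in A, exclude), 4 (not in A, include), 5 (in A, exclude), 6 (not in A, include), 7 (in A, exclude), 8 (in A, exclude), 9 (in A, exclude), 10 (in A, exclude), 11 (in A, exclude), 12 (in A, exclude), 13 (not in A, include), 14 (not in A, include)
A' = {1, 2, 4, 6, 13, 14}

{1, 2, 4, 6, 13, 14}


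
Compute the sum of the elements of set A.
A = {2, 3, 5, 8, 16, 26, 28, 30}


Set A = {2, 3, 5, 8, 16, 26, 28, 30}
Sum = 2 + 3 + 5 + 8 + 16 + 26 + 28 + 30 = 118

118


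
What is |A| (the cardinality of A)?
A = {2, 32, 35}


Set A = {2, 32, 35}
Listing elements: 2, 32, 35
Counting: 3 elements
|A| = 3

3


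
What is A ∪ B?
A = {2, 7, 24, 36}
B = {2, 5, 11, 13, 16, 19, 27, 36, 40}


Set A = {2, 7, 24, 36}
Set B = {2, 5, 11, 13, 16, 19, 27, 36, 40}
A ∪ B includes all elements in either set.
Elements from A: {2, 7, 24, 36}
Elements from B not already included: {5, 11, 13, 16, 19, 27, 40}
A ∪ B = {2, 5, 7, 11, 13, 16, 19, 24, 27, 36, 40}

{2, 5, 7, 11, 13, 16, 19, 24, 27, 36, 40}


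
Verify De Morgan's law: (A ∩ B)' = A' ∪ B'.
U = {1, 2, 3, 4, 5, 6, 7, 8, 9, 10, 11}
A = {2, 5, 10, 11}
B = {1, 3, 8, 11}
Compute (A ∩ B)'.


U = {1, 2, 3, 4, 5, 6, 7, 8, 9, 10, 11}
A = {2, 5, 10, 11}, B = {1, 3, 8, 11}
A ∩ B = {11}
(A ∩ B)' = U \ (A ∩ B) = {1, 2, 3, 4, 5, 6, 7, 8, 9, 10}
Verification via A' ∪ B': A' = {1, 3, 4, 6, 7, 8, 9}, B' = {2, 4, 5, 6, 7, 9, 10}
A' ∪ B' = {1, 2, 3, 4, 5, 6, 7, 8, 9, 10} ✓

{1, 2, 3, 4, 5, 6, 7, 8, 9, 10}


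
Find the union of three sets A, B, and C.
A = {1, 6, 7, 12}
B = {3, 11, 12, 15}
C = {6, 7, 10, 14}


Set A = {1, 6, 7, 12}
Set B = {3, 11, 12, 15}
Set C = {6, 7, 10, 14}
First, A ∪ B = {1, 3, 6, 7, 11, 12, 15}
Then, (A ∪ B) ∪ C = {1, 3, 6, 7, 10, 11, 12, 14, 15}

{1, 3, 6, 7, 10, 11, 12, 14, 15}


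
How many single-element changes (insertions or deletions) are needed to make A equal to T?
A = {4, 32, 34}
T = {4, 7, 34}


Set A = {4, 32, 34}
Set T = {4, 7, 34}
Elements to remove from A (in A, not in T): {32} → 1 removals
Elements to add to A (in T, not in A): {7} → 1 additions
Total edits = 1 + 1 = 2

2


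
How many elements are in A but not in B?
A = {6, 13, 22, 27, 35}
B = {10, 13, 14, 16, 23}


Set A = {6, 13, 22, 27, 35}
Set B = {10, 13, 14, 16, 23}
A \ B = {6, 22, 27, 35}
|A \ B| = 4

4


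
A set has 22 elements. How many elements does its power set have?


The set has 22 elements.
The power set contains all possible subsets.
|P(A)| = 2^|A| = 2^22 = 4194304

4194304


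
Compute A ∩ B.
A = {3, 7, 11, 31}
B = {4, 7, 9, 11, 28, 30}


Set A = {3, 7, 11, 31}
Set B = {4, 7, 9, 11, 28, 30}
A ∩ B includes only elements in both sets.
Check each element of A against B:
3 ✗, 7 ✓, 11 ✓, 31 ✗
A ∩ B = {7, 11}

{7, 11}


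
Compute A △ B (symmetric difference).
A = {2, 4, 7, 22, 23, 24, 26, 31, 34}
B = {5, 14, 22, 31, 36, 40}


Set A = {2, 4, 7, 22, 23, 24, 26, 31, 34}
Set B = {5, 14, 22, 31, 36, 40}
A △ B = (A \ B) ∪ (B \ A)
Elements in A but not B: {2, 4, 7, 23, 24, 26, 34}
Elements in B but not A: {5, 14, 36, 40}
A △ B = {2, 4, 5, 7, 14, 23, 24, 26, 34, 36, 40}

{2, 4, 5, 7, 14, 23, 24, 26, 34, 36, 40}


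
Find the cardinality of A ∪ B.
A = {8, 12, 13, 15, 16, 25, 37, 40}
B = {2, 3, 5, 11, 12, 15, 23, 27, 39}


Set A = {8, 12, 13, 15, 16, 25, 37, 40}, |A| = 8
Set B = {2, 3, 5, 11, 12, 15, 23, 27, 39}, |B| = 9
A ∩ B = {12, 15}, |A ∩ B| = 2
|A ∪ B| = |A| + |B| - |A ∩ B| = 8 + 9 - 2 = 15

15


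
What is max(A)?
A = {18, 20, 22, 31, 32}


Set A = {18, 20, 22, 31, 32}
Elements in ascending order: 18, 20, 22, 31, 32
The largest element is 32.

32


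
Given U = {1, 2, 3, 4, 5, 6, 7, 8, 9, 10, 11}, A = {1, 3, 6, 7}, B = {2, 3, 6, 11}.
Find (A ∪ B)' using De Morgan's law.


U = {1, 2, 3, 4, 5, 6, 7, 8, 9, 10, 11}
A = {1, 3, 6, 7}, B = {2, 3, 6, 11}
A ∪ B = {1, 2, 3, 6, 7, 11}
(A ∪ B)' = U \ (A ∪ B) = {4, 5, 8, 9, 10}
Verification via A' ∩ B': A' = {2, 4, 5, 8, 9, 10, 11}, B' = {1, 4, 5, 7, 8, 9, 10}
A' ∩ B' = {4, 5, 8, 9, 10} ✓

{4, 5, 8, 9, 10}


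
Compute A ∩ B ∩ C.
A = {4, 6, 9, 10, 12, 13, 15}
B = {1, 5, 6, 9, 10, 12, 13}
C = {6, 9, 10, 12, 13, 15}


Set A = {4, 6, 9, 10, 12, 13, 15}
Set B = {1, 5, 6, 9, 10, 12, 13}
Set C = {6, 9, 10, 12, 13, 15}
First, A ∩ B = {6, 9, 10, 12, 13}
Then, (A ∩ B) ∩ C = {6, 9, 10, 12, 13}

{6, 9, 10, 12, 13}


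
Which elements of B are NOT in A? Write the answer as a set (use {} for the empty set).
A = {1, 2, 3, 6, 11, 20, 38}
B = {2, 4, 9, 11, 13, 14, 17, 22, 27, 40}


Set A = {1, 2, 3, 6, 11, 20, 38}
Set B = {2, 4, 9, 11, 13, 14, 17, 22, 27, 40}
Check each element of B against A:
2 ∈ A, 4 ∉ A (include), 9 ∉ A (include), 11 ∈ A, 13 ∉ A (include), 14 ∉ A (include), 17 ∉ A (include), 22 ∉ A (include), 27 ∉ A (include), 40 ∉ A (include)
Elements of B not in A: {4, 9, 13, 14, 17, 22, 27, 40}

{4, 9, 13, 14, 17, 22, 27, 40}


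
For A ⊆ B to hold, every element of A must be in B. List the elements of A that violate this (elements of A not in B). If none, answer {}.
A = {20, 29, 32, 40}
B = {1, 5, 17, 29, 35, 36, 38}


Set A = {20, 29, 32, 40}
Set B = {1, 5, 17, 29, 35, 36, 38}
Check each element of A against B:
20 ∉ B (include), 29 ∈ B, 32 ∉ B (include), 40 ∉ B (include)
Elements of A not in B: {20, 32, 40}

{20, 32, 40}


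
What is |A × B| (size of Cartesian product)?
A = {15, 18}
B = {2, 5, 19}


Set A = {15, 18} has 2 elements.
Set B = {2, 5, 19} has 3 elements.
|A × B| = |A| × |B| = 2 × 3 = 6

6


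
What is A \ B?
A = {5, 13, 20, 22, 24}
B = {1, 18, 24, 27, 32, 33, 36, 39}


Set A = {5, 13, 20, 22, 24}
Set B = {1, 18, 24, 27, 32, 33, 36, 39}
A \ B includes elements in A that are not in B.
Check each element of A:
5 (not in B, keep), 13 (not in B, keep), 20 (not in B, keep), 22 (not in B, keep), 24 (in B, remove)
A \ B = {5, 13, 20, 22}

{5, 13, 20, 22}


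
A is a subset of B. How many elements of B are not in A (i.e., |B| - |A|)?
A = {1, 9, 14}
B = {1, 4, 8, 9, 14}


Set A = {1, 9, 14}, |A| = 3
Set B = {1, 4, 8, 9, 14}, |B| = 5
Since A ⊆ B: B \ A = {4, 8}
|B| - |A| = 5 - 3 = 2

2


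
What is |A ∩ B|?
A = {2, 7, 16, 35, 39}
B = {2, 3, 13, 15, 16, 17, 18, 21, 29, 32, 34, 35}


Set A = {2, 7, 16, 35, 39}
Set B = {2, 3, 13, 15, 16, 17, 18, 21, 29, 32, 34, 35}
A ∩ B = {2, 16, 35}
|A ∩ B| = 3

3


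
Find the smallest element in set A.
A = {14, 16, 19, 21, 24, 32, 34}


Set A = {14, 16, 19, 21, 24, 32, 34}
Elements in ascending order: 14, 16, 19, 21, 24, 32, 34
The smallest element is 14.

14


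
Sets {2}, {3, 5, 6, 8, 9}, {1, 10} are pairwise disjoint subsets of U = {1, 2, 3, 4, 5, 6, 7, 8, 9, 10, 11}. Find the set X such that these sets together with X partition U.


U = {1, 2, 3, 4, 5, 6, 7, 8, 9, 10, 11}
Shown blocks: {2}, {3, 5, 6, 8, 9}, {1, 10}
A partition's blocks are pairwise disjoint and cover U, so the missing block = U \ (union of shown blocks).
Union of shown blocks: {1, 2, 3, 5, 6, 8, 9, 10}
Missing block = U \ (union) = {4, 7, 11}

{4, 7, 11}


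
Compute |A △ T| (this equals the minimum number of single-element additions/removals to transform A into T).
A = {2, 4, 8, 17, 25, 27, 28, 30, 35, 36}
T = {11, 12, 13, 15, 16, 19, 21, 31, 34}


Set A = {2, 4, 8, 17, 25, 27, 28, 30, 35, 36}
Set T = {11, 12, 13, 15, 16, 19, 21, 31, 34}
Elements to remove from A (in A, not in T): {2, 4, 8, 17, 25, 27, 28, 30, 35, 36} → 10 removals
Elements to add to A (in T, not in A): {11, 12, 13, 15, 16, 19, 21, 31, 34} → 9 additions
Total edits = 10 + 9 = 19

19


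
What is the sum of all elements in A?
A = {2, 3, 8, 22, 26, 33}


Set A = {2, 3, 8, 22, 26, 33}
Sum = 2 + 3 + 8 + 22 + 26 + 33 = 94

94


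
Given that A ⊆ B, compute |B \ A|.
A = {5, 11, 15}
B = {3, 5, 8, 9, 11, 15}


Set A = {5, 11, 15}, |A| = 3
Set B = {3, 5, 8, 9, 11, 15}, |B| = 6
Since A ⊆ B: B \ A = {3, 8, 9}
|B| - |A| = 6 - 3 = 3

3


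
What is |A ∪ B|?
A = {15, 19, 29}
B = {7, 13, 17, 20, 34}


Set A = {15, 19, 29}, |A| = 3
Set B = {7, 13, 17, 20, 34}, |B| = 5
A ∩ B = {}, |A ∩ B| = 0
|A ∪ B| = |A| + |B| - |A ∩ B| = 3 + 5 - 0 = 8

8


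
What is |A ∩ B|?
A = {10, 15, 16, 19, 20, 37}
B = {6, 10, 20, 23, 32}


Set A = {10, 15, 16, 19, 20, 37}
Set B = {6, 10, 20, 23, 32}
A ∩ B = {10, 20}
|A ∩ B| = 2

2


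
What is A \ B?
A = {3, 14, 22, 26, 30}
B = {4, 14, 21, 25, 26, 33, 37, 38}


Set A = {3, 14, 22, 26, 30}
Set B = {4, 14, 21, 25, 26, 33, 37, 38}
A \ B includes elements in A that are not in B.
Check each element of A:
3 (not in B, keep), 14 (in B, remove), 22 (not in B, keep), 26 (in B, remove), 30 (not in B, keep)
A \ B = {3, 22, 30}

{3, 22, 30}


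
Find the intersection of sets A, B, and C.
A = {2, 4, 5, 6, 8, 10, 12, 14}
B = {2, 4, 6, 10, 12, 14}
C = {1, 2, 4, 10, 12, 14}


Set A = {2, 4, 5, 6, 8, 10, 12, 14}
Set B = {2, 4, 6, 10, 12, 14}
Set C = {1, 2, 4, 10, 12, 14}
First, A ∩ B = {2, 4, 6, 10, 12, 14}
Then, (A ∩ B) ∩ C = {2, 4, 10, 12, 14}

{2, 4, 10, 12, 14}


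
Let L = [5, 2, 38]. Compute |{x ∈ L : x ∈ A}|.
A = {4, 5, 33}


Set A = {4, 5, 33}
Candidates: [5, 2, 38]
Check each candidate:
5 ∈ A, 2 ∉ A, 38 ∉ A
Count of candidates in A: 1

1


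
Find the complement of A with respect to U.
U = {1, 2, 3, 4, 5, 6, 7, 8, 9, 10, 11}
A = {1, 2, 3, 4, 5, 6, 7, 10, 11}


Universal set U = {1, 2, 3, 4, 5, 6, 7, 8, 9, 10, 11}
Set A = {1, 2, 3, 4, 5, 6, 7, 10, 11}
A' = U \ A = elements in U but not in A
Checking each element of U:
1 (in A, exclude), 2 (in A, exclude), 3 (in A, exclude), 4 (in A, exclude), 5 (in A, exclude), 6 (in A, exclude), 7 (in A, exclude), 8 (not in A, include), 9 (not in A, include), 10 (in A, exclude), 11 (in A, exclude)
A' = {8, 9}

{8, 9}
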